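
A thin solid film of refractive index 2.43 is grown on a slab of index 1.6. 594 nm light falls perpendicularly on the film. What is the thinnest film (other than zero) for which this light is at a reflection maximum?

Top surface (1.0 → 2.43): reflection off a higher-index medium gives a half-wave phase shift.
At the lower boundary (n = 2.43 to n = 1.6) the reflected ray undergoes no phase shift.
Net: one phase inversion between the two reflected rays.
So the condition for constructive reflection is 2 n t = (m + ½) λ.
Minimum at m = 0: t = λ / (4 n) = 594 / (4 × 2.43) = 61.1 nm.

61.1 nm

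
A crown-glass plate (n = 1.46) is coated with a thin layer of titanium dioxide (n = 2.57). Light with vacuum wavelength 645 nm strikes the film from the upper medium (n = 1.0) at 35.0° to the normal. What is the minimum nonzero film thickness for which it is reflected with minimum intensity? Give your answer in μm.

At the upper boundary (n = 1.0 to n = 2.57) the reflected ray undergoes a half-wave phase shift.
Ray reflecting at the bottom interface goes from n = 2.57 toward n = 1.46: no phase shift.
Exactly one π shift → a net half-wave offset.
For minimum reflection here: 2 n t cos θ_r = m λ.
Snell's law: 1.0 sin 35.0° = 2.57 sin θ_r → sin θ_r = 0.223, cos θ_r = 0.975.
Minimum nonzero at m = 1: t = λ / (2 n cos θ_r) = 645 / (2 × 2.57 × 0.975) = 129 nm.

0.129 μm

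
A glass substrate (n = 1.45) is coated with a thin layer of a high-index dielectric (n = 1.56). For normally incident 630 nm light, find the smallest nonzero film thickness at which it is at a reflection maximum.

101 nm

Top surface (1.0 → 1.56): reflection off a higher-index medium gives a half-wave phase shift.
Bottom surface (1.56 → 1.45): reflection off a lower-index medium gives no phase shift.
The two reflections differ by half a wavelength.
So the condition for constructive reflection is 2 n t = (m + ½) λ.
Minimum at m = 0: t = λ / (4 n) = 630 / (4 × 1.56) = 101 nm.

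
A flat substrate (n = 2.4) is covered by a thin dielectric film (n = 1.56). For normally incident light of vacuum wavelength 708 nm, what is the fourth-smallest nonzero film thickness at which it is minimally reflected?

794 nm

Top surface (1.0 → 1.56): reflection off a higher-index medium gives a half-wave phase shift.
Bottom surface (1.56 → 2.4): reflection off a higher-index medium gives a half-wave phase shift.
Zero or two π shifts → no net half-wave offset.
With no net inversion, destructive interference in reflection requires 2 n t = (m + ½) λ.
The fourth-smallest nonzero thickness corresponds to m = 3: t = (m + ½) λ / (2 n) = 3.50 × 708 / (2 × 1.56) = 794 nm.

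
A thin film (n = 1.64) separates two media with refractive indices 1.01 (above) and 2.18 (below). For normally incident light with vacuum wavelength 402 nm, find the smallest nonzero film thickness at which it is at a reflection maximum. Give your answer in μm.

0.123 μm

Top surface (1.01 → 1.64): reflection off a higher-index medium gives a half-wave phase shift.
Ray reflecting at the bottom interface goes from n = 1.64 toward n = 2.18: a half-wave phase shift.
Net: no relative phase inversion (both shifts match).
With no net inversion, constructive interference in reflection requires 2 n t = m λ.
Minimum nonzero at m = 1: t = λ / (2 n) = 402 / (2 × 1.64) = 123 nm.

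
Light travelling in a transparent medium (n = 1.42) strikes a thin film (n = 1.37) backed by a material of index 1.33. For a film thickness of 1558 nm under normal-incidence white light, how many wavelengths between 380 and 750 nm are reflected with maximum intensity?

6

At the upper boundary (n = 1.42 to n = 1.37) the reflected ray undergoes no phase shift.
Bottom surface (1.37 → 1.33): reflection off a lower-index medium gives no phase shift.
Zero or two π shifts → no net half-wave offset.
So the condition for constructive reflection is 2 n t = m λ.
λ = 2 n t / m = 4269 / m nm.
m=5: 854 nm (IR); m=6: 711 nm (visible); m=7: 610 nm (visible); m=8: 534 nm (visible); m=9: 474 nm (visible); m=10: 427 nm (visible); m=11: 388 nm (visible); m=12: 356 nm (UV).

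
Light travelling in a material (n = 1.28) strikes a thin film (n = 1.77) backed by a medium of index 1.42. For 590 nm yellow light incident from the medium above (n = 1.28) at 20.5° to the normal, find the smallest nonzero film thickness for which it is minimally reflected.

172 nm

At the upper boundary (n = 1.28 to n = 1.77) the reflected ray undergoes a half-wave phase shift.
Ray reflecting at the bottom interface goes from n = 1.77 toward n = 1.42: no phase shift.
Net: one phase inversion between the two reflected rays.
For minimum reflection here: 2 n t cos θ_r = m λ.
Snell's law: 1.28 sin 20.5° = 1.77 sin θ_r → sin θ_r = 0.253, cos θ_r = 0.967.
Minimum nonzero at m = 1: t = λ / (2 n cos θ_r) = 590 / (2 × 1.77 × 0.967) = 172 nm.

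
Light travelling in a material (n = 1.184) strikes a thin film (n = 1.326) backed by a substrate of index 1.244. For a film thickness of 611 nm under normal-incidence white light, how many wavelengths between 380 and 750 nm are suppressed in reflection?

Top surface (1.184 → 1.326): reflection off a higher-index medium gives a half-wave phase shift.
At the lower boundary (n = 1.326 to n = 1.244) the reflected ray undergoes no phase shift.
The two reflections differ by half a wavelength.
With one net inversion, destructive interference in reflection requires 2 n t = m λ.
λ = 2 n t / m = 1620 / m nm.
m=2: 810 nm (IR); m=3: 540 nm (visible); m=4: 405 nm (visible); m=5: 324 nm (UV).

2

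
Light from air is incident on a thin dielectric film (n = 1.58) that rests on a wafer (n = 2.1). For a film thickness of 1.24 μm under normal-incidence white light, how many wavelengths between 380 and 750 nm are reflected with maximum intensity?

5

Top surface (1.0 → 1.58): reflection off a higher-index medium gives a half-wave phase shift.
Bottom surface (1.58 → 2.1): reflection off a higher-index medium gives a half-wave phase shift.
Zero or two π shifts → no net half-wave offset.
With no net inversion, constructive interference in reflection requires 2 n t = m λ.
λ = 2 n t / m = 3918 / m nm.
m=5: 784 nm (IR); m=6: 653 nm (visible); m=7: 560 nm (visible); m=8: 490 nm (visible); m=9: 435 nm (visible); m=10: 392 nm (visible); m=11: 356 nm (UV).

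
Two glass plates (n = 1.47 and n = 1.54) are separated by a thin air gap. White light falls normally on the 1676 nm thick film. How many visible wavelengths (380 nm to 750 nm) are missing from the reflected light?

4

At the upper boundary (n = 1.47 to n = 1.0) the reflected ray undergoes no phase shift.
Ray reflecting at the bottom interface goes from n = 1.0 toward n = 1.54: a half-wave phase shift.
Exactly one π shift → a net half-wave offset.
With one net inversion, destructive interference in reflection requires 2 n t = m λ.
λ = 2 n t / m = 3352 / m nm.
m=4: 838 nm (IR); m=5: 670 nm (visible); m=6: 559 nm (visible); m=7: 479 nm (visible); m=8: 419 nm (visible); m=9: 372 nm (UV).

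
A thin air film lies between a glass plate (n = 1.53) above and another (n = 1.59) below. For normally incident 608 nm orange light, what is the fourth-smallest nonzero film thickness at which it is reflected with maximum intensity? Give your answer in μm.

Top surface (1.53 → 1.0): reflection off a lower-index medium gives no phase shift.
At the lower boundary (n = 1.0 to n = 1.59) the reflected ray undergoes a half-wave phase shift.
The two reflections differ by half a wavelength.
So the condition for constructive reflection is 2 n t = (m + ½) λ.
The fourth-smallest nonzero thickness corresponds to m = 3: t = (m + ½) λ / (2 n) = 3.50 × 608 / (2 × 1.0) = 1064 nm.

1.06 μm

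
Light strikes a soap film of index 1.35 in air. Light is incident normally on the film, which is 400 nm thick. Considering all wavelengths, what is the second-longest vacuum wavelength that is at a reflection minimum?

At the upper boundary (n = 1.0 to n = 1.35) the reflected ray undergoes a half-wave phase shift.
At the lower boundary (n = 1.35 to n = 1.0) the reflected ray undergoes no phase shift.
The two reflections differ by half a wavelength.
With one net inversion, destructive interference in reflection requires 2 n t = m λ.
λ = 2 n t / m. The second-longest wavelength is m = 2: λ = 2 × 1.35 × 400 / 2.00 = 540 nm.

540 nm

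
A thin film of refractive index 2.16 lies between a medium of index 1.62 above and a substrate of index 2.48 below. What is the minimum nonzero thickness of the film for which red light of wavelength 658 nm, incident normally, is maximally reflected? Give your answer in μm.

0.152 μm

Top surface (1.62 → 2.16): reflection off a higher-index medium gives a half-wave phase shift.
Bottom surface (2.16 → 2.48): reflection off a higher-index medium gives a half-wave phase shift.
The two reflections carry the same phase change, so no net offset.
So the condition for constructive reflection is 2 n t = m λ.
Minimum nonzero at m = 1: t = λ / (2 n) = 658 / (2 × 2.16) = 152 nm.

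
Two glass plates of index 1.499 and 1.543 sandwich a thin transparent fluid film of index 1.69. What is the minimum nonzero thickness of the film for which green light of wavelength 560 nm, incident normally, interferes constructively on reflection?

Ray reflecting at the top interface goes from n = 1.499 toward n = 1.69: a half-wave phase shift.
Bottom surface (1.69 → 1.543): reflection off a lower-index medium gives no phase shift.
Exactly one π shift → a net half-wave offset.
So the condition for constructive reflection is 2 n t = (m + ½) λ.
Minimum at m = 0: t = λ / (4 n) = 560 / (4 × 1.69) = 82.8 nm.

82.8 nm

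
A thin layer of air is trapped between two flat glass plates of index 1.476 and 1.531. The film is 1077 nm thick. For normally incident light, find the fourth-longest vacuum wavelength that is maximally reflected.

Ray reflecting at the top interface goes from n = 1.476 toward n = 1.0: no phase shift.
Ray reflecting at the bottom interface goes from n = 1.0 toward n = 1.531: a half-wave phase shift.
Net: one phase inversion between the two reflected rays.
With one net inversion, constructive interference in reflection requires 2 n t = (m + ½) λ.
λ = 2 n t / (m + ½). The fourth-longest wavelength is m = 3: λ = 2 × 1.0 × 1077 / 3.50 = 615 nm.

615 nm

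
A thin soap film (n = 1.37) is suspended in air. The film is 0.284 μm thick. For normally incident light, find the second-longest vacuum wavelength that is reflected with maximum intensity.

At the upper boundary (n = 1.0 to n = 1.37) the reflected ray undergoes a half-wave phase shift.
At the lower boundary (n = 1.37 to n = 1.0) the reflected ray undergoes no phase shift.
Exactly one π shift → a net half-wave offset.
For bright reflection here: 2 n t = (m + ½) λ.
λ = 2 n t / (m + ½). The second-longest wavelength is m = 1: λ = 2 × 1.37 × 284 / 1.50 = 519 nm.

519 nm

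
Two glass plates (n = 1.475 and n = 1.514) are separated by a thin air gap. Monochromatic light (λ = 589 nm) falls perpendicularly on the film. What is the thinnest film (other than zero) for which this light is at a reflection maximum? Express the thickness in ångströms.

1473 Å

Ray reflecting at the top interface goes from n = 1.475 toward n = 1.0: no phase shift.
Ray reflecting at the bottom interface goes from n = 1.0 toward n = 1.514: a half-wave phase shift.
Exactly one π shift → a net half-wave offset.
For strong reflection here: 2 n t = (m + ½) λ.
Minimum at m = 0: t = λ / (4 n) = 589 / (4 × 1.0) = 147 nm.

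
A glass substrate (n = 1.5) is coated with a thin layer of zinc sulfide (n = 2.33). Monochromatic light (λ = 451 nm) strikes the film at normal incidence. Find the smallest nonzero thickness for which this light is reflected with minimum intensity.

96.8 nm

Top surface (1.0 → 2.33): reflection off a higher-index medium gives a half-wave phase shift.
Bottom surface (2.33 → 1.5): reflection off a lower-index medium gives no phase shift.
Net: one phase inversion between the two reflected rays.
For minimum reflection here: 2 n t = m λ.
The smallest nonzero thickness corresponds to m = 1: t = m λ / (2 n) = 1.00 × 451 / (2 × 2.33) = 96.8 nm.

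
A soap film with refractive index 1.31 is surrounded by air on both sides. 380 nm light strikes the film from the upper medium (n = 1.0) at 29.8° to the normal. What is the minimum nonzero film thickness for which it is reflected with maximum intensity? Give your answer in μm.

0.0784 μm

Ray reflecting at the top interface goes from n = 1.0 toward n = 1.31: a half-wave phase shift.
At the lower boundary (n = 1.31 to n = 1.0) the reflected ray undergoes no phase shift.
The two reflections differ by half a wavelength.
With one net inversion, constructive interference in reflection requires 2 n t cos θ_r = (m + ½) λ.
Snell's law: 1.0 sin 29.8° = 1.31 sin θ_r → sin θ_r = 0.379, cos θ_r = 0.925.
Minimum at m = 0: t = λ / (4 n cos θ_r) = 380 / (4 × 1.31 × 0.925) = 78.4 nm.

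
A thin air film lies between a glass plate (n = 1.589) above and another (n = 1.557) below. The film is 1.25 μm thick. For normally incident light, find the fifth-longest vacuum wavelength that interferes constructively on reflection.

556 nm

Ray reflecting at the top interface goes from n = 1.589 toward n = 1.0: no phase shift.
Ray reflecting at the bottom interface goes from n = 1.0 toward n = 1.557: a half-wave phase shift.
The two reflections differ by half a wavelength.
So the condition for constructive reflection is 2 n t = (m + ½) λ.
λ = 2 n t / (m + ½). The fifth-longest wavelength is m = 4: λ = 2 × 1.0 × 1250 / 4.50 = 556 nm.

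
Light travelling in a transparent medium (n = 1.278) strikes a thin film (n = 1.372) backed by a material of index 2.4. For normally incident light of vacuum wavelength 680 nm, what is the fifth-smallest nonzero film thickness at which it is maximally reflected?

1239 nm

Ray reflecting at the top interface goes from n = 1.278 toward n = 1.372: a half-wave phase shift.
Bottom surface (1.372 → 2.4): reflection off a higher-index medium gives a half-wave phase shift.
Zero or two π shifts → no net half-wave offset.
With no net inversion, constructive interference in reflection requires 2 n t = m λ.
The fifth-smallest nonzero thickness corresponds to m = 5: t = m λ / (2 n) = 5.00 × 680 / (2 × 1.372) = 1239 nm.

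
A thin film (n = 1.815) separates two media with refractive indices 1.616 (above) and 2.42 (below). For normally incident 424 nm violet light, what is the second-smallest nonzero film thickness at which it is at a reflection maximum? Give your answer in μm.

Ray reflecting at the top interface goes from n = 1.616 toward n = 1.815: a half-wave phase shift.
Bottom surface (1.815 → 2.42): reflection off a higher-index medium gives a half-wave phase shift.
Zero or two π shifts → no net half-wave offset.
So the condition for constructive reflection is 2 n t = m λ.
The second-smallest nonzero thickness corresponds to m = 2: t = m λ / (2 n) = 2.00 × 424 / (2 × 1.815) = 234 nm.

0.234 μm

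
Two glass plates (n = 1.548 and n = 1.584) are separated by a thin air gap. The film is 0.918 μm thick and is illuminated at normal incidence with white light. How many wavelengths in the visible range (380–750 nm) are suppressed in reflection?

2

At the upper boundary (n = 1.548 to n = 1.0) the reflected ray undergoes no phase shift.
Bottom surface (1.0 → 1.584): reflection off a higher-index medium gives a half-wave phase shift.
Exactly one π shift → a net half-wave offset.
So the condition for destructive reflection is 2 n t = m λ.
λ = 2 n t / m = 1836 / m nm.
m=2: 918 nm (IR); m=3: 612 nm (visible); m=4: 459 nm (visible); m=5: 367 nm (UV).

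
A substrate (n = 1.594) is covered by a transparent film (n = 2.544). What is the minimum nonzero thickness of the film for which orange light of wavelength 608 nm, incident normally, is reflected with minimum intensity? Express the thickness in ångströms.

Ray reflecting at the top interface goes from n = 1.0 toward n = 2.544: a half-wave phase shift.
Ray reflecting at the bottom interface goes from n = 2.544 toward n = 1.594: no phase shift.
Exactly one π shift → a net half-wave offset.
So the condition for destructive reflection is 2 n t = m λ.
Minimum nonzero at m = 1: t = λ / (2 n) = 608 / (2 × 2.544) = 119 nm.

1195 Å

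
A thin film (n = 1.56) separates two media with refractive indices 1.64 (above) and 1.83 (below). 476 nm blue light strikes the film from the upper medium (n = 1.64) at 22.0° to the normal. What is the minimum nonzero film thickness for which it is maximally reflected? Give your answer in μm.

0.0830 μm

Top surface (1.64 → 1.56): reflection off a lower-index medium gives no phase shift.
Bottom surface (1.56 → 1.83): reflection off a higher-index medium gives a half-wave phase shift.
The two reflections differ by half a wavelength.
For bright reflection here: 2 n t cos θ_r = (m + ½) λ.
Snell's law: 1.64 sin 22.0° = 1.56 sin θ_r → sin θ_r = 0.394, cos θ_r = 0.919.
Minimum at m = 0: t = λ / (4 n cos θ_r) = 476 / (4 × 1.56 × 0.919) = 83.0 nm.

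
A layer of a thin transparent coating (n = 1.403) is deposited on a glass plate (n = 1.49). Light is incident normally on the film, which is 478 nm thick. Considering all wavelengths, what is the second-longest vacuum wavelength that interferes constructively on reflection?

At the upper boundary (n = 1.0 to n = 1.403) the reflected ray undergoes a half-wave phase shift.
Ray reflecting at the bottom interface goes from n = 1.403 toward n = 1.49: a half-wave phase shift.
Net: no relative phase inversion (both shifts match).
For maximum reflection here: 2 n t = m λ.
λ = 2 n t / m. The second-longest wavelength is m = 2: λ = 2 × 1.403 × 478 / 2.00 = 671 nm.

671 nm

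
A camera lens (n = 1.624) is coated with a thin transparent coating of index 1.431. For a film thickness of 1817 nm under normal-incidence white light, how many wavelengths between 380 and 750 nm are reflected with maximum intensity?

7

Ray reflecting at the top interface goes from n = 1.0 toward n = 1.431: a half-wave phase shift.
Ray reflecting at the bottom interface goes from n = 1.431 toward n = 1.624: a half-wave phase shift.
Zero or two π shifts → no net half-wave offset.
With no net inversion, constructive interference in reflection requires 2 n t = m λ.
λ = 2 n t / m = 5200 / m nm.
m=6: 867 nm (IR); m=7: 743 nm (visible); m=8: 650 nm (visible); m=9: 578 nm (visible); m=10: 520 nm (visible); m=11: 473 nm (visible); m=12: 433 nm (visible); m=13: 400 nm (visible); m=14: 371 nm (UV).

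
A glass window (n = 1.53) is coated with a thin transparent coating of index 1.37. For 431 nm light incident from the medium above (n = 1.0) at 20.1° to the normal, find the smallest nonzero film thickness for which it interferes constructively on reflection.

162 nm

Ray reflecting at the top interface goes from n = 1.0 toward n = 1.37: a half-wave phase shift.
At the lower boundary (n = 1.37 to n = 1.53) the reflected ray undergoes a half-wave phase shift.
Net: no relative phase inversion (both shifts match).
For bright reflection here: 2 n t cos θ_r = m λ.
Snell's law: 1.0 sin 20.1° = 1.37 sin θ_r → sin θ_r = 0.251, cos θ_r = 0.968.
Minimum nonzero at m = 1: t = λ / (2 n cos θ_r) = 431 / (2 × 1.37 × 0.968) = 162 nm.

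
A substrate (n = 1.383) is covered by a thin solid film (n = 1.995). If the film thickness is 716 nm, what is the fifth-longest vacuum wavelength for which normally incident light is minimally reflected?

Top surface (1.0 → 1.995): reflection off a higher-index medium gives a half-wave phase shift.
Ray reflecting at the bottom interface goes from n = 1.995 toward n = 1.383: no phase shift.
Net: one phase inversion between the two reflected rays.
With one net inversion, destructive interference in reflection requires 2 n t = m λ.
λ = 2 n t / m. The fifth-longest wavelength is m = 5: λ = 2 × 1.995 × 716 / 5.00 = 571 nm.

571 nm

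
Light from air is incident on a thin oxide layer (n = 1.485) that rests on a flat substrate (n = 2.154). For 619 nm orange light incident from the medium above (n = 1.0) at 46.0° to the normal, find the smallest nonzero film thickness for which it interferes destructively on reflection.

119 nm

At the upper boundary (n = 1.0 to n = 1.485) the reflected ray undergoes a half-wave phase shift.
At the lower boundary (n = 1.485 to n = 2.154) the reflected ray undergoes a half-wave phase shift.
The two reflections carry the same phase change, so no net offset.
For dark reflection here: 2 n t cos θ_r = (m + ½) λ.
Snell's law: 1.0 sin 46.0° = 1.485 sin θ_r → sin θ_r = 0.484, cos θ_r = 0.875.
Minimum at m = 0: t = λ / (4 n cos θ_r) = 619 / (4 × 1.485 × 0.875) = 119 nm.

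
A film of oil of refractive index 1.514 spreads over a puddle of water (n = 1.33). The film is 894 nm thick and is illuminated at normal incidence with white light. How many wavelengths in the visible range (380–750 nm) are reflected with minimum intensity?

4

Ray reflecting at the top interface goes from n = 1.0 toward n = 1.514: a half-wave phase shift.
Ray reflecting at the bottom interface goes from n = 1.514 toward n = 1.33: no phase shift.
Net: one phase inversion between the two reflected rays.
For dark reflection here: 2 n t = m λ.
λ = 2 n t / m = 2707 / m nm.
m=3: 902 nm (IR); m=4: 677 nm (visible); m=5: 541 nm (visible); m=6: 451 nm (visible); m=7: 387 nm (visible); m=8: 338 nm (UV).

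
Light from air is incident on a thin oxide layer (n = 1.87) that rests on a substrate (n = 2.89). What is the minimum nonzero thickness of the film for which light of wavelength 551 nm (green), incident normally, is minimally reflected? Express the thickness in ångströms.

737 Å

At the upper boundary (n = 1.0 to n = 1.87) the reflected ray undergoes a half-wave phase shift.
Ray reflecting at the bottom interface goes from n = 1.87 toward n = 2.89: a half-wave phase shift.
The two reflections carry the same phase change, so no net offset.
With no net inversion, destructive interference in reflection requires 2 n t = (m + ½) λ.
Minimum at m = 0: t = λ / (4 n) = 551 / (4 × 1.87) = 73.7 nm.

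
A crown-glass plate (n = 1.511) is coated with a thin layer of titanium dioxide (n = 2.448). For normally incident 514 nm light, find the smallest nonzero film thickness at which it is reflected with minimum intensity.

Top surface (1.0 → 2.448): reflection off a higher-index medium gives a half-wave phase shift.
Ray reflecting at the bottom interface goes from n = 2.448 toward n = 1.511: no phase shift.
The two reflections differ by half a wavelength.
With one net inversion, destructive interference in reflection requires 2 n t = m λ.
Minimum nonzero at m = 1: t = λ / (2 n) = 514 / (2 × 2.448) = 105 nm.

105 nm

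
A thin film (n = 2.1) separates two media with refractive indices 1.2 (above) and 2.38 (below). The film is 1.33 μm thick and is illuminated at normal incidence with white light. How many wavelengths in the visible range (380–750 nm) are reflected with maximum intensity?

Top surface (1.2 → 2.1): reflection off a higher-index medium gives a half-wave phase shift.
At the lower boundary (n = 2.1 to n = 2.38) the reflected ray undergoes a half-wave phase shift.
The two reflections carry the same phase change, so no net offset.
So the condition for constructive reflection is 2 n t = m λ.
λ = 2 n t / m = 5586 / m nm.
m=7: 798 nm (IR); m=8: 698 nm (visible); m=9: 621 nm (visible); m=10: 559 nm (visible); m=11: 508 nm (visible); m=12: 466 nm (visible); m=13: 430 nm (visible); m=14: 399 nm (visible); m=15: 372 nm (UV).

7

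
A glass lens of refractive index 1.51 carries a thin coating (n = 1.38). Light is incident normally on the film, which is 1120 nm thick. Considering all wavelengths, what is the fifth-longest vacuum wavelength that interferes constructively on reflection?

Ray reflecting at the top interface goes from n = 1.0 toward n = 1.38: a half-wave phase shift.
Bottom surface (1.38 → 1.51): reflection off a higher-index medium gives a half-wave phase shift.
The two reflections carry the same phase change, so no net offset.
So the condition for constructive reflection is 2 n t = m λ.
λ = 2 n t / m. The fifth-longest wavelength is m = 5: λ = 2 × 1.38 × 1120 / 5.00 = 618 nm.

618 nm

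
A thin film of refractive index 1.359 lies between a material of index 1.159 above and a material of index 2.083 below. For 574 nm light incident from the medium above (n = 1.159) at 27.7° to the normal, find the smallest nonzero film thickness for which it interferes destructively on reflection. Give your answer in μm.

0.115 μm

At the upper boundary (n = 1.159 to n = 1.359) the reflected ray undergoes a half-wave phase shift.
Bottom surface (1.359 → 2.083): reflection off a higher-index medium gives a half-wave phase shift.
Net: no relative phase inversion (both shifts match).
For dark reflection here: 2 n t cos θ_r = (m + ½) λ.
Snell's law: 1.159 sin 27.7° = 1.359 sin θ_r → sin θ_r = 0.396, cos θ_r = 0.918.
Minimum at m = 0: t = λ / (4 n cos θ_r) = 574 / (4 × 1.359 × 0.918) = 115 nm.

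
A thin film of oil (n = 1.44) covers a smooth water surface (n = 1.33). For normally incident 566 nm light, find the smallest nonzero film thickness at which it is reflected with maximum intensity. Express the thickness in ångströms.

983 Å

Top surface (1.0 → 1.44): reflection off a higher-index medium gives a half-wave phase shift.
Bottom surface (1.44 → 1.33): reflection off a lower-index medium gives no phase shift.
Exactly one π shift → a net half-wave offset.
For maximum reflection here: 2 n t = (m + ½) λ.
Minimum at m = 0: t = λ / (4 n) = 566 / (4 × 1.44) = 98.3 nm.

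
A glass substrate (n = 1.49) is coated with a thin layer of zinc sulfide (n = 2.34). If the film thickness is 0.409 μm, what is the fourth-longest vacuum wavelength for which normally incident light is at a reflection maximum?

547 nm

Ray reflecting at the top interface goes from n = 1.0 toward n = 2.34: a half-wave phase shift.
At the lower boundary (n = 2.34 to n = 1.49) the reflected ray undergoes no phase shift.
Net: one phase inversion between the two reflected rays.
So the condition for constructive reflection is 2 n t = (m + ½) λ.
λ = 2 n t / (m + ½). The fourth-longest wavelength is m = 3: λ = 2 × 2.34 × 409 / 3.50 = 547 nm.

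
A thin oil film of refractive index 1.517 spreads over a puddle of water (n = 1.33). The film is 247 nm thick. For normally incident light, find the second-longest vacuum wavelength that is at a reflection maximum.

500 nm

Ray reflecting at the top interface goes from n = 1.0 toward n = 1.517: a half-wave phase shift.
Bottom surface (1.517 → 1.33): reflection off a lower-index medium gives no phase shift.
The two reflections differ by half a wavelength.
So the condition for constructive reflection is 2 n t = (m + ½) λ.
λ = 2 n t / (m + ½). The second-longest wavelength is m = 1: λ = 2 × 1.517 × 247 / 1.50 = 500 nm.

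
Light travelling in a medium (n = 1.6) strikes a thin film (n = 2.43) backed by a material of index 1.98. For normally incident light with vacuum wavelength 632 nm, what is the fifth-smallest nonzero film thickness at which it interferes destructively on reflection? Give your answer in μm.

Ray reflecting at the top interface goes from n = 1.6 toward n = 2.43: a half-wave phase shift.
At the lower boundary (n = 2.43 to n = 1.98) the reflected ray undergoes no phase shift.
Exactly one π shift → a net half-wave offset.
With one net inversion, destructive interference in reflection requires 2 n t = m λ.
The fifth-smallest nonzero thickness corresponds to m = 5: t = m λ / (2 n) = 5.00 × 632 / (2 × 2.43) = 650 nm.

0.650 μm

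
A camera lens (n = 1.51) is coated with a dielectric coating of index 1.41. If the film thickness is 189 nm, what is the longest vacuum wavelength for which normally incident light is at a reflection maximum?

Top surface (1.0 → 1.41): reflection off a higher-index medium gives a half-wave phase shift.
At the lower boundary (n = 1.41 to n = 1.51) the reflected ray undergoes a half-wave phase shift.
Zero or two π shifts → no net half-wave offset.
For strong reflection here: 2 n t = m λ.
λ = 2 n t / m. The longest wavelength is m = 1: λ = 2 × 1.41 × 189 / 1.00 = 533 nm.

533 nm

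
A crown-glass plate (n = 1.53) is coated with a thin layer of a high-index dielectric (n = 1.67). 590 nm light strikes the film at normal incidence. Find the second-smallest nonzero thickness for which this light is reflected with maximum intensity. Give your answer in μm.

0.265 μm

Top surface (1.0 → 1.67): reflection off a higher-index medium gives a half-wave phase shift.
Bottom surface (1.67 → 1.53): reflection off a lower-index medium gives no phase shift.
Exactly one π shift → a net half-wave offset.
So the condition for constructive reflection is 2 n t = (m + ½) λ.
The second-smallest nonzero thickness corresponds to m = 1: t = (m + ½) λ / (2 n) = 1.50 × 590 / (2 × 1.67) = 265 nm.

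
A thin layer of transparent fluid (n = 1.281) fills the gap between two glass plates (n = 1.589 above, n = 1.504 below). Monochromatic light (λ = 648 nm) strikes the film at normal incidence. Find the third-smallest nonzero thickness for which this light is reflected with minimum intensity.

759 nm

Ray reflecting at the top interface goes from n = 1.589 toward n = 1.281: no phase shift.
Ray reflecting at the bottom interface goes from n = 1.281 toward n = 1.504: a half-wave phase shift.
Net: one phase inversion between the two reflected rays.
So the condition for destructive reflection is 2 n t = m λ.
The third-smallest nonzero thickness corresponds to m = 3: t = m λ / (2 n) = 3.00 × 648 / (2 × 1.281) = 759 nm.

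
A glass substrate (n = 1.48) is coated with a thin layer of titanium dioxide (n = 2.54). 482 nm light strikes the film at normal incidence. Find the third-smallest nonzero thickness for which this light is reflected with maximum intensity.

Ray reflecting at the top interface goes from n = 1.0 toward n = 2.54: a half-wave phase shift.
Bottom surface (2.54 → 1.48): reflection off a lower-index medium gives no phase shift.
Exactly one π shift → a net half-wave offset.
So the condition for constructive reflection is 2 n t = (m + ½) λ.
The third-smallest nonzero thickness corresponds to m = 2: t = (m + ½) λ / (2 n) = 2.50 × 482 / (2 × 2.54) = 237 nm.

237 nm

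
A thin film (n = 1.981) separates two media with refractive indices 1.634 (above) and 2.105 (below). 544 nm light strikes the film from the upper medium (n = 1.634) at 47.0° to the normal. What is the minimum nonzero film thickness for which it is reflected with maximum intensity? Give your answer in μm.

0.172 μm

At the upper boundary (n = 1.634 to n = 1.981) the reflected ray undergoes a half-wave phase shift.
At the lower boundary (n = 1.981 to n = 2.105) the reflected ray undergoes a half-wave phase shift.
The two reflections carry the same phase change, so no net offset.
With no net inversion, constructive interference in reflection requires 2 n t cos θ_r = m λ.
Snell's law: 1.634 sin 47.0° = 1.981 sin θ_r → sin θ_r = 0.603, cos θ_r = 0.798.
Minimum nonzero at m = 1: t = λ / (2 n cos θ_r) = 544 / (2 × 1.981 × 0.798) = 172 nm.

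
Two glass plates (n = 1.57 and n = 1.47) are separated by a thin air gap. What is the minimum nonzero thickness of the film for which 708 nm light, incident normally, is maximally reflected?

Ray reflecting at the top interface goes from n = 1.57 toward n = 1.0: no phase shift.
At the lower boundary (n = 1.0 to n = 1.47) the reflected ray undergoes a half-wave phase shift.
Exactly one π shift → a net half-wave offset.
For strong reflection here: 2 n t = (m + ½) λ.
Minimum at m = 0: t = λ / (4 n) = 708 / (4 × 1.0) = 177 nm.

177 nm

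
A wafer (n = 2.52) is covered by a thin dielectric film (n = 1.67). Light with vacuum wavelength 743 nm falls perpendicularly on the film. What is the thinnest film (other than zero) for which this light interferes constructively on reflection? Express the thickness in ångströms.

2225 Å

Ray reflecting at the top interface goes from n = 1.0 toward n = 1.67: a half-wave phase shift.
Bottom surface (1.67 → 2.52): reflection off a higher-index medium gives a half-wave phase shift.
Net: no relative phase inversion (both shifts match).
So the condition for constructive reflection is 2 n t = m λ.
Minimum nonzero at m = 1: t = λ / (2 n) = 743 / (2 × 1.67) = 222 nm.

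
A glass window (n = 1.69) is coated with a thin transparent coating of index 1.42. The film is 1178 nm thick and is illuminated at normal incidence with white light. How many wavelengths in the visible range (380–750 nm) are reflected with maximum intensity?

Top surface (1.0 → 1.42): reflection off a higher-index medium gives a half-wave phase shift.
Ray reflecting at the bottom interface goes from n = 1.42 toward n = 1.69: a half-wave phase shift.
Zero or two π shifts → no net half-wave offset.
So the condition for constructive reflection is 2 n t = m λ.
λ = 2 n t / m = 3346 / m nm.
m=4: 836 nm (IR); m=5: 669 nm (visible); m=6: 558 nm (visible); m=7: 478 nm (visible); m=8: 418 nm (visible); m=9: 372 nm (UV).

4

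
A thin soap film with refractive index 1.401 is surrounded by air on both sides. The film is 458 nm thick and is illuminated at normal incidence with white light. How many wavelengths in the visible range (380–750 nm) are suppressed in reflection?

Ray reflecting at the top interface goes from n = 1.0 toward n = 1.401: a half-wave phase shift.
Bottom surface (1.401 → 1.0): reflection off a lower-index medium gives no phase shift.
Net: one phase inversion between the two reflected rays.
For weak reflection here: 2 n t = m λ.
λ = 2 n t / m = 1283 / m nm.
m=1: 1283 nm (IR); m=2: 642 nm (visible); m=3: 428 nm (visible); m=4: 321 nm (UV).

2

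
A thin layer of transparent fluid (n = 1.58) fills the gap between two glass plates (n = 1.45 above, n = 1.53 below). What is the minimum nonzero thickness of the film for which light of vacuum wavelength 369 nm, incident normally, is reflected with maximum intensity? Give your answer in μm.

At the upper boundary (n = 1.45 to n = 1.58) the reflected ray undergoes a half-wave phase shift.
Bottom surface (1.58 → 1.53): reflection off a lower-index medium gives no phase shift.
Net: one phase inversion between the two reflected rays.
For maximum reflection here: 2 n t = (m + ½) λ.
Minimum at m = 0: t = λ / (4 n) = 369 / (4 × 1.58) = 58.4 nm.

0.0584 μm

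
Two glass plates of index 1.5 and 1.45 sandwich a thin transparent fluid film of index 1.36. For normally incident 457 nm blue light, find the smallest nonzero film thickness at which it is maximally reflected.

84.0 nm

At the upper boundary (n = 1.5 to n = 1.36) the reflected ray undergoes no phase shift.
Ray reflecting at the bottom interface goes from n = 1.36 toward n = 1.45: a half-wave phase shift.
Net: one phase inversion between the two reflected rays.
With one net inversion, constructive interference in reflection requires 2 n t = (m + ½) λ.
Minimum at m = 0: t = λ / (4 n) = 457 / (4 × 1.36) = 84.0 nm.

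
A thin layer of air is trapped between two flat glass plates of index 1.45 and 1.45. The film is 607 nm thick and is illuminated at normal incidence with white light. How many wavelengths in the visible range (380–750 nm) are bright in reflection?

Ray reflecting at the top interface goes from n = 1.45 toward n = 1.0: no phase shift.
Ray reflecting at the bottom interface goes from n = 1.0 toward n = 1.45: a half-wave phase shift.
Exactly one π shift → a net half-wave offset.
With one net inversion, constructive interference in reflection requires 2 n t = (m + ½) λ.
λ = 2 n t / (m + ½) = 1214 / (m + ½) nm.
m=1: 809 nm (IR); m=2: 486 nm (visible); m=3: 347 nm (UV).

1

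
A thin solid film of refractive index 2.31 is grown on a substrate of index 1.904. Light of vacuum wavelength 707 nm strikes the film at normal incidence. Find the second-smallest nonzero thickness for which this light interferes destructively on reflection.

306 nm

Ray reflecting at the top interface goes from n = 1.0 toward n = 2.31: a half-wave phase shift.
Bottom surface (2.31 → 1.904): reflection off a lower-index medium gives no phase shift.
Exactly one π shift → a net half-wave offset.
For weak reflection here: 2 n t = m λ.
The second-smallest nonzero thickness corresponds to m = 2: t = m λ / (2 n) = 2.00 × 707 / (2 × 2.31) = 306 nm.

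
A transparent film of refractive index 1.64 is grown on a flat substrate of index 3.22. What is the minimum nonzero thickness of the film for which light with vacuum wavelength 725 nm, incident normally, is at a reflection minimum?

111 nm

At the upper boundary (n = 1.0 to n = 1.64) the reflected ray undergoes a half-wave phase shift.
Bottom surface (1.64 → 3.22): reflection off a higher-index medium gives a half-wave phase shift.
Net: no relative phase inversion (both shifts match).
So the condition for destructive reflection is 2 n t = (m + ½) λ.
Minimum at m = 0: t = λ / (4 n) = 725 / (4 × 1.64) = 111 nm.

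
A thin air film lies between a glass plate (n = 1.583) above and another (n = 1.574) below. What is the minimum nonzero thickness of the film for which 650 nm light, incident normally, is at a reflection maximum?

163 nm

Ray reflecting at the top interface goes from n = 1.583 toward n = 1.0: no phase shift.
Bottom surface (1.0 → 1.574): reflection off a higher-index medium gives a half-wave phase shift.
The two reflections differ by half a wavelength.
With one net inversion, constructive interference in reflection requires 2 n t = (m + ½) λ.
Minimum at m = 0: t = λ / (4 n) = 650 / (4 × 1.0) = 163 nm.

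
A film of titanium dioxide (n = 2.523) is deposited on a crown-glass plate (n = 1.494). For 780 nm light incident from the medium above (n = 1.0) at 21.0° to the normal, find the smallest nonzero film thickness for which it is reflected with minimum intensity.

156 nm

Top surface (1.0 → 2.523): reflection off a higher-index medium gives a half-wave phase shift.
At the lower boundary (n = 2.523 to n = 1.494) the reflected ray undergoes no phase shift.
Net: one phase inversion between the two reflected rays.
For weak reflection here: 2 n t cos θ_r = m λ.
Snell's law: 1.0 sin 21.0° = 2.523 sin θ_r → sin θ_r = 0.142, cos θ_r = 0.990.
Minimum nonzero at m = 1: t = λ / (2 n cos θ_r) = 780 / (2 × 2.523 × 0.990) = 156 nm.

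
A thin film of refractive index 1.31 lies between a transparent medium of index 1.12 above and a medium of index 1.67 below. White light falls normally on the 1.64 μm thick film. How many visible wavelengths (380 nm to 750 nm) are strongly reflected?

Ray reflecting at the top interface goes from n = 1.12 toward n = 1.31: a half-wave phase shift.
At the lower boundary (n = 1.31 to n = 1.67) the reflected ray undergoes a half-wave phase shift.
Net: no relative phase inversion (both shifts match).
For strong reflection here: 2 n t = m λ.
λ = 2 n t / m = 4297 / m nm.
m=5: 859 nm (IR); m=6: 716 nm (visible); m=7: 614 nm (visible); m=8: 537 nm (visible); m=9: 477 nm (visible); m=10: 430 nm (visible); m=11: 391 nm (visible); m=12: 358 nm (UV).

6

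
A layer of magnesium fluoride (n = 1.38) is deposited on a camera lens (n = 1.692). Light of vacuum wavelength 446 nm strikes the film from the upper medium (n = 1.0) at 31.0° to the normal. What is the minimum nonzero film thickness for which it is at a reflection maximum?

174 nm

Ray reflecting at the top interface goes from n = 1.0 toward n = 1.38: a half-wave phase shift.
At the lower boundary (n = 1.38 to n = 1.692) the reflected ray undergoes a half-wave phase shift.
The two reflections carry the same phase change, so no net offset.
So the condition for constructive reflection is 2 n t cos θ_r = m λ.
Snell's law: 1.0 sin 31.0° = 1.38 sin θ_r → sin θ_r = 0.373, cos θ_r = 0.928.
Minimum nonzero at m = 1: t = λ / (2 n cos θ_r) = 446 / (2 × 1.38 × 0.928) = 174 nm.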